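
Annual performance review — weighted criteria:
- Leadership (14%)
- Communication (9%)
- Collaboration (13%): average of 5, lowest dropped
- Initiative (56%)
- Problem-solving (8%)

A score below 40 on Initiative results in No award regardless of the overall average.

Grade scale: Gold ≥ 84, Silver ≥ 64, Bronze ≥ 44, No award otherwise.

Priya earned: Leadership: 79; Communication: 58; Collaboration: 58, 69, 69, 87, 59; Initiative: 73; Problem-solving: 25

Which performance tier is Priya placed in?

Silver

Collaboration: drop 58 → average of remaining 4 = 284/4 = 71
Initiative score 73 ≥ 40: minimum met.
Weighted total:
  Leadership 79 × 0.14 = 11.06
  Communication 58 × 0.09 = 5.22
  Collaboration 71 × 0.13 = 9.23
  Initiative 73 × 0.56 = 40.88
  Problem-solving 25 × 0.08 = 2
Sum = 68.39
68.39 is ≥ 64 and < 84 → Silver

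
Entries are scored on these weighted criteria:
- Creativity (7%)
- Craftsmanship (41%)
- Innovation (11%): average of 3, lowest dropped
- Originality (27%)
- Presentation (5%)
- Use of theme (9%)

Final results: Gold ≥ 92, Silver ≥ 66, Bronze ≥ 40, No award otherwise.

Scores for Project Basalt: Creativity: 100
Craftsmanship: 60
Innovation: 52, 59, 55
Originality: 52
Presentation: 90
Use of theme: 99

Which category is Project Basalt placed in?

Innovation: drop 52 → average of remaining 2 = 114/2 = 57
Weighted total:
  Creativity 100 × 0.07 = 7
  Craftsmanship 60 × 0.41 = 24.6
  Innovation 57 × 0.11 = 6.27
  Originality 52 × 0.27 = 14.04
  Presentation 90 × 0.05 = 4.5
  Use of theme 99 × 0.09 = 8.91
Sum = 65.32
65.32 is ≥ 40 and < 66 → Bronze

Bronze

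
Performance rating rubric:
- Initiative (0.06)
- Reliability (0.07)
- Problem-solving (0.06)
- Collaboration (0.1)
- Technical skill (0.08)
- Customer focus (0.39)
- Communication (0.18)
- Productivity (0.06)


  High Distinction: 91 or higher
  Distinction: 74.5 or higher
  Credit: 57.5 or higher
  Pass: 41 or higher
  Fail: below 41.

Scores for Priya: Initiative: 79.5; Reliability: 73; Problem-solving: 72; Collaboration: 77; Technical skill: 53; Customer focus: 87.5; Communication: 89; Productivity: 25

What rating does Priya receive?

Distinction

Weighted total:
  Initiative 79.5 × 0.06 = 4.77
  Reliability 73 × 0.07 = 5.11
  Problem-solving 72 × 0.06 = 4.32
  Collaboration 77 × 0.1 = 7.7
  Technical skill 53 × 0.08 = 4.24
  Customer focus 87.5 × 0.39 = 34.125
  Communication 89 × 0.18 = 16.02
  Productivity 25 × 0.06 = 1.5
Sum = 77.785
77.785 is ≥ 74.5 and < 91 → Distinction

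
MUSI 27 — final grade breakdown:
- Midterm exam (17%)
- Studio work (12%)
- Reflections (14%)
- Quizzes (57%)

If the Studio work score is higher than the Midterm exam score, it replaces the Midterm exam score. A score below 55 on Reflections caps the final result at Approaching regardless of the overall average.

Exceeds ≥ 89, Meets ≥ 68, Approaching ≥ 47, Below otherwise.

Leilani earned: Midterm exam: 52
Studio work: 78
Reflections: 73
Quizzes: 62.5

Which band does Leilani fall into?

Studio work (78) > Midterm exam (52), so Midterm exam counts as 78.
Reflections score 73 ≥ 55: minimum met.
Weighted total:
  Midterm exam 78 × 0.17 = 13.26
  Studio work 78 × 0.12 = 9.36
  Reflections 73 × 0.14 = 10.22
  Quizzes 62.5 × 0.57 = 35.625
Sum = 68.465
68.465 is ≥ 68 and < 89 → Meets

Meets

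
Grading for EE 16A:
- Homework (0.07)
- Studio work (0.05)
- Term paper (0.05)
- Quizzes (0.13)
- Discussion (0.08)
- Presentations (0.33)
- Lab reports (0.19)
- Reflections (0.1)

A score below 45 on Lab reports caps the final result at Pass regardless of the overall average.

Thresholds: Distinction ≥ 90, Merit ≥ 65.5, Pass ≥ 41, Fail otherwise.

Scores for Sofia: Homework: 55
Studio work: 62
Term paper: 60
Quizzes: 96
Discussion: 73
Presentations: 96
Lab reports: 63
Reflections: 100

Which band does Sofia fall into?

Lab reports score 63 ≥ 45: minimum met.
Weighted total:
  Homework 55 × 0.07 = 3.85
  Studio work 62 × 0.05 = 3.1
  Term paper 60 × 0.05 = 3
  Quizzes 96 × 0.13 = 12.48
  Discussion 73 × 0.08 = 5.84
  Presentations 96 × 0.33 = 31.68
  Lab reports 63 × 0.19 = 11.97
  Reflections 100 × 0.1 = 10
Sum = 81.92
81.92 is ≥ 65.5 and < 90 → Merit

Merit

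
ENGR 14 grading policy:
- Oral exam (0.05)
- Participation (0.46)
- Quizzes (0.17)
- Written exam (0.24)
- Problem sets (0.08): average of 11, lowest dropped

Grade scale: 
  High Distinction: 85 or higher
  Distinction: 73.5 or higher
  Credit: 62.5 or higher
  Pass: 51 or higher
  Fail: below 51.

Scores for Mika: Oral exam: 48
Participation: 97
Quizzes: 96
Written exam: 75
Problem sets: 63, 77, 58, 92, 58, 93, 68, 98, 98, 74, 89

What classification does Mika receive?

Problem sets: drop 58 → average of remaining 10 = 810/10 = 81
Weighted total:
  Oral exam 48 × 0.05 = 2.4
  Participation 97 × 0.46 = 44.62
  Quizzes 96 × 0.17 = 16.32
  Written exam 75 × 0.24 = 18
  Problem sets 81 × 0.08 = 6.48
Sum = 87.82
87.82 ≥ 85 → High Distinction

High Distinction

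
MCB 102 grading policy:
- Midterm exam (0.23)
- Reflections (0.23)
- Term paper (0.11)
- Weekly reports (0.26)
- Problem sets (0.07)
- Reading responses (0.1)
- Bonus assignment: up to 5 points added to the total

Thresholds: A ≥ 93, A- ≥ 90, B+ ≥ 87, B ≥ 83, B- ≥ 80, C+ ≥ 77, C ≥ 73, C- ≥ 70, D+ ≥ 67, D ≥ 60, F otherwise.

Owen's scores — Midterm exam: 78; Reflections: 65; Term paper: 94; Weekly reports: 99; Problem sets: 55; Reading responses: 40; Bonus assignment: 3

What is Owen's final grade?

Weighted total:
  Midterm exam 78 × 0.23 = 17.94
  Reflections 65 × 0.23 = 14.95
  Term paper 94 × 0.11 = 10.34
  Weekly reports 99 × 0.26 = 25.74
  Problem sets 55 × 0.07 = 3.85
  Reading responses 40 × 0.1 = 4
Sum = 76.82
Bonus assignment: 76.82 + 3 = 79.82
79.82 is ≥ 77 and < 80 → C+

C+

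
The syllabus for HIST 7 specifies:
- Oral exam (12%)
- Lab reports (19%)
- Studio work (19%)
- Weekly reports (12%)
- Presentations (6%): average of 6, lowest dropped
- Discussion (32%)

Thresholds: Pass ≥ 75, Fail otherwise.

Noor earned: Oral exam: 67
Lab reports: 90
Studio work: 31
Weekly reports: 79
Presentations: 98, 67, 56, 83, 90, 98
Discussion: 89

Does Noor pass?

Fail

Presentations: drop 56 → average of remaining 5 = 436/5 = 87.2
Weighted total:
  Oral exam 67 × 0.12 = 8.04
  Lab reports 90 × 0.19 = 17.1
  Studio work 31 × 0.19 = 5.89
  Weekly reports 79 × 0.12 = 9.48
  Presentations 87.2 × 0.06 = 5.232
  Discussion 89 × 0.32 = 28.48
Sum = 74.222
74.222 < 75 → Fail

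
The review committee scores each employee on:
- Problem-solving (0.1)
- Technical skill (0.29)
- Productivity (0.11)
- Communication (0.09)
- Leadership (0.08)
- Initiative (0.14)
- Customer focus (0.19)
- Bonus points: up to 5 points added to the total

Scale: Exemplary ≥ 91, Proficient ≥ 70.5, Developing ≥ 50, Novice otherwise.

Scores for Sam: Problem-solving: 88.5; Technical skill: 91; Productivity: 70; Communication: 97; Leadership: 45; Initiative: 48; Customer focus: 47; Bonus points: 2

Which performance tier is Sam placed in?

Weighted total:
  Problem-solving 88.5 × 0.1 = 8.85
  Technical skill 91 × 0.29 = 26.39
  Productivity 70 × 0.11 = 7.7
  Communication 97 × 0.09 = 8.73
  Leadership 45 × 0.08 = 3.6
  Initiative 48 × 0.14 = 6.72
  Customer focus 47 × 0.19 = 8.93
Sum = 70.92
Bonus points: 70.92 + 2 = 72.92
72.92 is ≥ 70.5 and < 91 → Proficient

Proficient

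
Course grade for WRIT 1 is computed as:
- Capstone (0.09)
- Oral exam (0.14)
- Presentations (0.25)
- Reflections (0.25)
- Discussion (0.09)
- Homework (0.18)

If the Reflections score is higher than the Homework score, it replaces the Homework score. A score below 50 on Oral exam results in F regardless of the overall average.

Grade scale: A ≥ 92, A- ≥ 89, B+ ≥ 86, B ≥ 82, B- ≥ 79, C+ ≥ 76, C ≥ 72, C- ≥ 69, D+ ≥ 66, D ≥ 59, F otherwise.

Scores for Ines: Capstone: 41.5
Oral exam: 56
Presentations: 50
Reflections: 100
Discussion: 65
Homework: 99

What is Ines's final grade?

C

Reflections (100) > Homework (99), so Homework counts as 100.
Oral exam score 56 ≥ 50: minimum met.
Weighted total:
  Capstone 41.5 × 0.09 = 3.735
  Oral exam 56 × 0.14 = 7.84
  Presentations 50 × 0.25 = 12.5
  Reflections 100 × 0.25 = 25
  Discussion 65 × 0.09 = 5.85
  Homework 100 × 0.18 = 18
Sum = 72.925
72.925 is ≥ 72 and < 76 → C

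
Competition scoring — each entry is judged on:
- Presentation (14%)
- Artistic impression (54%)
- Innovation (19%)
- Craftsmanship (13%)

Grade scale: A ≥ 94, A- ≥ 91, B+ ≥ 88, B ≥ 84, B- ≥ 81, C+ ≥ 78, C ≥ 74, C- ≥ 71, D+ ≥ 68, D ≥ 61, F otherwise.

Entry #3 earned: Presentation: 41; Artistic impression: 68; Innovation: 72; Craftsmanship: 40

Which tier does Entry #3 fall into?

Weighted total:
  Presentation 41 × 0.14 = 5.74
  Artistic impression 68 × 0.54 = 36.72
  Innovation 72 × 0.19 = 13.68
  Craftsmanship 40 × 0.13 = 5.2
Sum = 61.34
61.34 is ≥ 61 and < 68 → D

D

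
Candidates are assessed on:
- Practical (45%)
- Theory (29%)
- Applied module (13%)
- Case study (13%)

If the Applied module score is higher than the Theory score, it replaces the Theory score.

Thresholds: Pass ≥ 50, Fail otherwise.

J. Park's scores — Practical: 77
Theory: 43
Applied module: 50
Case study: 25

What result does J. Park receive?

Applied module (50) > Theory (43), so Theory counts as 50.
Weighted total:
  Practical 77 × 0.45 = 34.65
  Theory 50 × 0.29 = 14.5
  Applied module 50 × 0.13 = 6.5
  Case study 25 × 0.13 = 3.25
Sum = 58.9
58.9 ≥ 50 → Pass

Pass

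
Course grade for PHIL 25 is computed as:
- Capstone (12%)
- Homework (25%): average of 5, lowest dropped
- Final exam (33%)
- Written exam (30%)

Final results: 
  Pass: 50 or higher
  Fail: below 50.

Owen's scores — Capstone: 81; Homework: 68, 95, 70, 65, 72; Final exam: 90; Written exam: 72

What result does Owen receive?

Pass

Homework: drop 65 → average of remaining 4 = 305/4 = 76.25
Weighted total:
  Capstone 81 × 0.12 = 9.72
  Homework 76.25 × 0.25 = 19.0625
  Final exam 90 × 0.33 = 29.7
  Written exam 72 × 0.3 = 21.6
Sum = 80.0825
80.0825 ≥ 50 → Pass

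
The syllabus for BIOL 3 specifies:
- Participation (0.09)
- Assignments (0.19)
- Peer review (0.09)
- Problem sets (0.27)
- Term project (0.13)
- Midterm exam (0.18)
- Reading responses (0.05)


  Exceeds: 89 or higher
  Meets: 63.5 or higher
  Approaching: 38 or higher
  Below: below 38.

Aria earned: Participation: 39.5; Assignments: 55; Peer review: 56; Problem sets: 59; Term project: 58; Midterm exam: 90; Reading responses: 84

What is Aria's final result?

Weighted total:
  Participation 39.5 × 0.09 = 3.555
  Assignments 55 × 0.19 = 10.45
  Peer review 56 × 0.09 = 5.04
  Problem sets 59 × 0.27 = 15.93
  Term project 58 × 0.13 = 7.54
  Midterm exam 90 × 0.18 = 16.2
  Reading responses 84 × 0.05 = 4.2
Sum = 62.915
62.915 is ≥ 38 and < 63.5 → Approaching

Approaching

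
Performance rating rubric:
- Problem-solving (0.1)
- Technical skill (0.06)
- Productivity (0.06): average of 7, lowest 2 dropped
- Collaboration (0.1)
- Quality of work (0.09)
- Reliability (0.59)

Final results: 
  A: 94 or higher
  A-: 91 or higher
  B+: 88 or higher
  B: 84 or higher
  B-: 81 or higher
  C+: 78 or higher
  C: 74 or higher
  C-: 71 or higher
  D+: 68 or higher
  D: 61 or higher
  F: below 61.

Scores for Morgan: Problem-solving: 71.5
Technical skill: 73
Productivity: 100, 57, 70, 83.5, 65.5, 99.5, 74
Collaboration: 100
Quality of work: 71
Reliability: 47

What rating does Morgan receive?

F

Productivity: drop 57, 65.5 → average of remaining 5 = 427/5 = 85.4
Weighted total:
  Problem-solving 71.5 × 0.1 = 7.15
  Technical skill 73 × 0.06 = 4.38
  Productivity 85.4 × 0.06 = 5.124
  Collaboration 100 × 0.1 = 10
  Quality of work 71 × 0.09 = 6.39
  Reliability 47 × 0.59 = 27.73
Sum = 60.774
60.774 < 61 → F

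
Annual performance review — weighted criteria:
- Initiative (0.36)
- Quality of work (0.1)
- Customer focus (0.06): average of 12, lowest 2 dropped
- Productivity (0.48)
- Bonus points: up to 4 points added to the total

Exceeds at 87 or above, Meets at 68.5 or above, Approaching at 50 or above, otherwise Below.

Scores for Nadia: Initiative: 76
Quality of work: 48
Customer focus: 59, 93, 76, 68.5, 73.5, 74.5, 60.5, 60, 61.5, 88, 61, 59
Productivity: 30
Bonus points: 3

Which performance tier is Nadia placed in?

Approaching

Customer focus: drop 59, 59 → average of remaining 10 = 716.5/10 = 71.65
Weighted total:
  Initiative 76 × 0.36 = 27.36
  Quality of work 48 × 0.1 = 4.8
  Customer focus 71.65 × 0.06 = 4.299
  Productivity 30 × 0.48 = 14.4
Sum = 50.859
Bonus points: 50.859 + 3 = 53.859
53.859 is ≥ 50 and < 68.5 → Approaching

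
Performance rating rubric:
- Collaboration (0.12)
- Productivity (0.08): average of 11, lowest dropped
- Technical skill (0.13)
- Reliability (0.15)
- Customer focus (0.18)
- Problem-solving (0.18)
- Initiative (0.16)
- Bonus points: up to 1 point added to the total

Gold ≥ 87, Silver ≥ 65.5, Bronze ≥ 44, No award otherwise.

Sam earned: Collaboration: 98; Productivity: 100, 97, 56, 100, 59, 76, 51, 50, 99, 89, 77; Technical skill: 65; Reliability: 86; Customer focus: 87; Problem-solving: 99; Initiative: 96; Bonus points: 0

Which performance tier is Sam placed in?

Productivity: drop 50 → average of remaining 10 = 804/10 = 80.4
Weighted total:
  Collaboration 98 × 0.12 = 11.76
  Productivity 80.4 × 0.08 = 6.432
  Technical skill 65 × 0.13 = 8.45
  Reliability 86 × 0.15 = 12.9
  Customer focus 87 × 0.18 = 15.66
  Problem-solving 99 × 0.18 = 17.82
  Initiative 96 × 0.16 = 15.36
Sum = 88.382
Bonus points: 88.382 + 0 = 88.382
88.382 ≥ 87 → Gold

Gold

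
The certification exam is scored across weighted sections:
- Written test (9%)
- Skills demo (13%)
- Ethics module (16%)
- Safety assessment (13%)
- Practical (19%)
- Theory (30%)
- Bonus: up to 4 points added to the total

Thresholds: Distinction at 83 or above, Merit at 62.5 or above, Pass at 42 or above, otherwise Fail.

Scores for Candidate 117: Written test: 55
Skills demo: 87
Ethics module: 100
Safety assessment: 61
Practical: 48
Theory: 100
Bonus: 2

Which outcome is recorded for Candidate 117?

Merit

Weighted total:
  Written test 55 × 0.09 = 4.95
  Skills demo 87 × 0.13 = 11.31
  Ethics module 100 × 0.16 = 16
  Safety assessment 61 × 0.13 = 7.93
  Practical 48 × 0.19 = 9.12
  Theory 100 × 0.3 = 30
Sum = 79.31
Bonus: 79.31 + 2 = 81.31
81.31 is ≥ 62.5 and < 83 → Merit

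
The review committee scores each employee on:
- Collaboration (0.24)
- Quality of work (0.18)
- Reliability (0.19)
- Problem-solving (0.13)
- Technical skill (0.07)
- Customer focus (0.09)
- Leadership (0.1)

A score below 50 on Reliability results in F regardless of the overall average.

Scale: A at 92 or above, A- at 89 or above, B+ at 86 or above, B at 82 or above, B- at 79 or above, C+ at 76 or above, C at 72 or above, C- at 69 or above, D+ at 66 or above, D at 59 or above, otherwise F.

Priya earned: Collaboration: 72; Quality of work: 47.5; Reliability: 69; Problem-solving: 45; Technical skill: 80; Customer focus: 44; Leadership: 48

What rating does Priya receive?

D

Reliability score 69 ≥ 50: minimum met.
Weighted total:
  Collaboration 72 × 0.24 = 17.28
  Quality of work 47.5 × 0.18 = 8.55
  Reliability 69 × 0.19 = 13.11
  Problem-solving 45 × 0.13 = 5.85
  Technical skill 80 × 0.07 = 5.6
  Customer focus 44 × 0.09 = 3.96
  Leadership 48 × 0.1 = 4.8
Sum = 59.15
59.15 is ≥ 59 and < 66 → D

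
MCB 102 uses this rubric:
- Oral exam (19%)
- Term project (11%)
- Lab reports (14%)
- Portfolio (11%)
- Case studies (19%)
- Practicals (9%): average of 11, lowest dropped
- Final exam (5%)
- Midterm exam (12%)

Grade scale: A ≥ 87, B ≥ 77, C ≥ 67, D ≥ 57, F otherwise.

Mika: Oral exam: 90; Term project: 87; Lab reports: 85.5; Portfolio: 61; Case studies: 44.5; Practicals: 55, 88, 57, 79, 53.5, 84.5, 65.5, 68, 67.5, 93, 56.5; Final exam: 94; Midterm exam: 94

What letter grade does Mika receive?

C

Practicals: drop 53.5 → average of remaining 10 = 714/10 = 71.4
Weighted total:
  Oral exam 90 × 0.19 = 17.1
  Term project 87 × 0.11 = 9.57
  Lab reports 85.5 × 0.14 = 11.97
  Portfolio 61 × 0.11 = 6.71
  Case studies 44.5 × 0.19 = 8.455
  Practicals 71.4 × 0.09 = 6.426
  Final exam 94 × 0.05 = 4.7
  Midterm exam 94 × 0.12 = 11.28
Sum = 76.211
76.211 is ≥ 67 and < 77 → C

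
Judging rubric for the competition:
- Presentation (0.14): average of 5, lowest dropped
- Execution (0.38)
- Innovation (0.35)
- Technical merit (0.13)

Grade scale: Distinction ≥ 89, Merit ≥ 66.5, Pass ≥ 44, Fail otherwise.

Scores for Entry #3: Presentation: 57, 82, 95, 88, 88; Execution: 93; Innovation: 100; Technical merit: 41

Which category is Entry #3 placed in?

Merit

Presentation: drop 57 → average of remaining 4 = 353/4 = 88.25
Weighted total:
  Presentation 88.25 × 0.14 = 12.355
  Execution 93 × 0.38 = 35.34
  Innovation 100 × 0.35 = 35
  Technical merit 41 × 0.13 = 5.33
Sum = 88.025
88.025 is ≥ 66.5 and < 89 → Merit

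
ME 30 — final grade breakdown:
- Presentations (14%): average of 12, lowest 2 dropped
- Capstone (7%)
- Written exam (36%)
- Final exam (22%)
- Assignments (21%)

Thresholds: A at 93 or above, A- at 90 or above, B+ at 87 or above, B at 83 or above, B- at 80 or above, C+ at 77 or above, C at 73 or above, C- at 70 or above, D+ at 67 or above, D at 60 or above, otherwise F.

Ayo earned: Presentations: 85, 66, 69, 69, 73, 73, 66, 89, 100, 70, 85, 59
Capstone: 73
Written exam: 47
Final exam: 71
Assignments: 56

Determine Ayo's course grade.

Presentations: drop 59, 66 → average of remaining 10 = 779/10 = 77.9
Weighted total:
  Presentations 77.9 × 0.14 = 10.906
  Capstone 73 × 0.07 = 5.11
  Written exam 47 × 0.36 = 16.92
  Final exam 71 × 0.22 = 15.62
  Assignments 56 × 0.21 = 11.76
Sum = 60.316
60.316 is ≥ 60 and < 67 → D

D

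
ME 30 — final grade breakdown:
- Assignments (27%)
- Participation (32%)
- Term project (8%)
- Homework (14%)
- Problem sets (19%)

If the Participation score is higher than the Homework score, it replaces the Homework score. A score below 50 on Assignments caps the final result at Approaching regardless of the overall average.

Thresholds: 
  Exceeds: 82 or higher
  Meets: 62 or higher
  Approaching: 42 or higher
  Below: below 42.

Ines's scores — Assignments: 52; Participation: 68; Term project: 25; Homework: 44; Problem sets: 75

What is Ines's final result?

Participation (68) > Homework (44), so Homework counts as 68.
Assignments score 52 ≥ 50: minimum met.
Weighted total:
  Assignments 52 × 0.27 = 14.04
  Participation 68 × 0.32 = 21.76
  Term project 25 × 0.08 = 2
  Homework 68 × 0.14 = 9.52
  Problem sets 75 × 0.19 = 14.25
Sum = 61.57
61.57 is ≥ 42 and < 62 → Approaching

Approaching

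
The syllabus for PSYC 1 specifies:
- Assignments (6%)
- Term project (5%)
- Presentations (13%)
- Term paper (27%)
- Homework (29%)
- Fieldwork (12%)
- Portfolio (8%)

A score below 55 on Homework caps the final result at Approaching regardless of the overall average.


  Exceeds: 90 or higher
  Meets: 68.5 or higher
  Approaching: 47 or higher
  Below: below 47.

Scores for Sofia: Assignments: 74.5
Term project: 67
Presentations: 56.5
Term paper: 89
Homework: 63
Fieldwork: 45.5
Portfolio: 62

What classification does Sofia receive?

Approaching

Homework score 63 ≥ 55: minimum met.
Weighted total:
  Assignments 74.5 × 0.06 = 4.47
  Term project 67 × 0.05 = 3.35
  Presentations 56.5 × 0.13 = 7.345
  Term paper 89 × 0.27 = 24.03
  Homework 63 × 0.29 = 18.27
  Fieldwork 45.5 × 0.12 = 5.46
  Portfolio 62 × 0.08 = 4.96
Sum = 67.885
67.885 is ≥ 47 and < 68.5 → Approaching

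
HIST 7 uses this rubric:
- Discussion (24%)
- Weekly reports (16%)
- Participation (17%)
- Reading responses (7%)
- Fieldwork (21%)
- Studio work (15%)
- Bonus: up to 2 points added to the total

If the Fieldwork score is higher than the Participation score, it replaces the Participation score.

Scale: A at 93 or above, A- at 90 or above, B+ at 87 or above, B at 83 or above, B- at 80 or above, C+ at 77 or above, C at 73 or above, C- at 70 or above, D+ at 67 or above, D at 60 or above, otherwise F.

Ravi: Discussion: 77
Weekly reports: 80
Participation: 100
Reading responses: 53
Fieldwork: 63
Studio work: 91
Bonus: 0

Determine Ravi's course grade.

C+

Fieldwork (63) ≤ Participation (100), so Participation stays at 100.
Weighted total:
  Discussion 77 × 0.24 = 18.48
  Weekly reports 80 × 0.16 = 12.8
  Participation 100 × 0.17 = 17
  Reading responses 53 × 0.07 = 3.71
  Fieldwork 63 × 0.21 = 13.23
  Studio work 91 × 0.15 = 13.65
Sum = 78.87
Bonus: 78.87 + 0 = 78.87
78.87 is ≥ 77 and < 80 → C+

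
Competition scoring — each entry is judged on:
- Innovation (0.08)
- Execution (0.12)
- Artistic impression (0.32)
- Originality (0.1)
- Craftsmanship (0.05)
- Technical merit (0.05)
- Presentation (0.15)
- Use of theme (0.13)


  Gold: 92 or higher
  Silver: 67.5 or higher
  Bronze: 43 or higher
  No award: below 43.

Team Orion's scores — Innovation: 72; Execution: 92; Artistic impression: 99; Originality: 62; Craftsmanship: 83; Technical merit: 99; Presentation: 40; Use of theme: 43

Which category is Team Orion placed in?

Weighted total:
  Innovation 72 × 0.08 = 5.76
  Execution 92 × 0.12 = 11.04
  Artistic impression 99 × 0.32 = 31.68
  Originality 62 × 0.1 = 6.2
  Craftsmanship 83 × 0.05 = 4.15
  Technical merit 99 × 0.05 = 4.95
  Presentation 40 × 0.15 = 6
  Use of theme 43 × 0.13 = 5.59
Sum = 75.37
75.37 is ≥ 67.5 and < 92 → Silver

Silver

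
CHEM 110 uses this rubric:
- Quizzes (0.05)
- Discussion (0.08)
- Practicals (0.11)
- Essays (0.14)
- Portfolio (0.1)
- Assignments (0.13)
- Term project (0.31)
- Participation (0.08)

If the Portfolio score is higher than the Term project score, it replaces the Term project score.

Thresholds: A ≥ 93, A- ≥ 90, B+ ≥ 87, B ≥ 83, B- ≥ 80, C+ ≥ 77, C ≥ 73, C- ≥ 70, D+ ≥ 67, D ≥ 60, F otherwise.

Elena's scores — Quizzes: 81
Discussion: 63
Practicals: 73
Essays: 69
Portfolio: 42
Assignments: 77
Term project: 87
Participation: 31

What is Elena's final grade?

Portfolio (42) ≤ Term project (87), so Term project stays at 87.
Weighted total:
  Quizzes 81 × 0.05 = 4.05
  Discussion 63 × 0.08 = 5.04
  Practicals 73 × 0.11 = 8.03
  Essays 69 × 0.14 = 9.66
  Portfolio 42 × 0.1 = 4.2
  Assignments 77 × 0.13 = 10.01
  Term project 87 × 0.31 = 26.97
  Participation 31 × 0.08 = 2.48
Sum = 70.44
70.44 is ≥ 70 and < 73 → C-

C-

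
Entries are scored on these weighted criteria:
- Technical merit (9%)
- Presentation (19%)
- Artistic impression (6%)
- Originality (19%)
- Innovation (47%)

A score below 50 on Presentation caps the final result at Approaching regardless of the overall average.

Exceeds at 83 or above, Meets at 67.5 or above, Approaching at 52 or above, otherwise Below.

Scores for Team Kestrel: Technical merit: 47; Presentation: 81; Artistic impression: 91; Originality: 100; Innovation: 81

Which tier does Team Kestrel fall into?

Meets

Presentation score 81 ≥ 50: minimum met.
Weighted total:
  Technical merit 47 × 0.09 = 4.23
  Presentation 81 × 0.19 = 15.39
  Artistic impression 91 × 0.06 = 5.46
  Originality 100 × 0.19 = 19
  Innovation 81 × 0.47 = 38.07
Sum = 82.15
82.15 is ≥ 67.5 and < 83 → Meets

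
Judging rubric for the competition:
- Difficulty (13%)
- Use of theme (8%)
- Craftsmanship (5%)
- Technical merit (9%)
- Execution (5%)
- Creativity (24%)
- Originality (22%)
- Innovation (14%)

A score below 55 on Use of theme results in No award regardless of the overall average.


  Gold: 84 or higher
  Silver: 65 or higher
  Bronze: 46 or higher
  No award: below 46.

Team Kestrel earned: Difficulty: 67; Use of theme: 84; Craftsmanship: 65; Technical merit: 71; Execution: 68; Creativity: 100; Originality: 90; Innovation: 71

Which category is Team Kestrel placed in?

Use of theme score 84 ≥ 55: minimum met.
Weighted total:
  Difficulty 67 × 0.13 = 8.71
  Use of theme 84 × 0.08 = 6.72
  Craftsmanship 65 × 0.05 = 3.25
  Technical merit 71 × 0.09 = 6.39
  Execution 68 × 0.05 = 3.4
  Creativity 100 × 0.24 = 24
  Originality 90 × 0.22 = 19.8
  Innovation 71 × 0.14 = 9.94
Sum = 82.21
82.21 is ≥ 65 and < 84 → Silver

Silver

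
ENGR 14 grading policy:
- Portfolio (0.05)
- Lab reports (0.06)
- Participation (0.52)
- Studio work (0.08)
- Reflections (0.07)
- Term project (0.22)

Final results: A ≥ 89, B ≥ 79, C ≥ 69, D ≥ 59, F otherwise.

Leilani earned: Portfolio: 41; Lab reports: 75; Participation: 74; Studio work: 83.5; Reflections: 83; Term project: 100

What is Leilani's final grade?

B

Weighted total:
  Portfolio 41 × 0.05 = 2.05
  Lab reports 75 × 0.06 = 4.5
  Participation 74 × 0.52 = 38.48
  Studio work 83.5 × 0.08 = 6.68
  Reflections 83 × 0.07 = 5.81
  Term project 100 × 0.22 = 22
Sum = 79.52
79.52 is ≥ 79 and < 89 → B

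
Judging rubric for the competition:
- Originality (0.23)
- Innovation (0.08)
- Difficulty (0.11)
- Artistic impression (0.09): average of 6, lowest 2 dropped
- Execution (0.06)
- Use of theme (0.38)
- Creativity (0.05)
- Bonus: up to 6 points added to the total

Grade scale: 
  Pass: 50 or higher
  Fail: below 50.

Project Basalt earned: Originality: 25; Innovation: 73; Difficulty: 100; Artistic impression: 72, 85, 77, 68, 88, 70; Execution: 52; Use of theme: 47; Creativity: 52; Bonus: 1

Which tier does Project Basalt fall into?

Artistic impression: drop 68, 70 → average of remaining 4 = 322/4 = 80.5
Weighted total:
  Originality 25 × 0.23 = 5.75
  Innovation 73 × 0.08 = 5.84
  Difficulty 100 × 0.11 = 11
  Artistic impression 80.5 × 0.09 = 7.245
  Execution 52 × 0.06 = 3.12
  Use of theme 47 × 0.38 = 17.86
  Creativity 52 × 0.05 = 2.6
Sum = 53.415
Bonus: 53.415 + 1 = 54.415
54.415 ≥ 50 → Pass

Pass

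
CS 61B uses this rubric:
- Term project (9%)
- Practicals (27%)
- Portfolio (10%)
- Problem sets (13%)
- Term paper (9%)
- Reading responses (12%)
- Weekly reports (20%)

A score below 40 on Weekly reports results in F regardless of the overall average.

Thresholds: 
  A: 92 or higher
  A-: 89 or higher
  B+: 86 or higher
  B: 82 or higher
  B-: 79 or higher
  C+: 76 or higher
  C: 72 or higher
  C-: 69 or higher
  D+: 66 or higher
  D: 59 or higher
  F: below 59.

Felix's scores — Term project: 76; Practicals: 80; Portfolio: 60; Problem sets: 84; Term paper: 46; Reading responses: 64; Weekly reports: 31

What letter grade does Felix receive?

Weekly reports score 31 < 40: minimum not met.
Weighted total:
  Term project 76 × 0.09 = 6.84
  Practicals 80 × 0.27 = 21.6
  Portfolio 60 × 0.1 = 6
  Problem sets 84 × 0.13 = 10.92
  Term paper 46 × 0.09 = 4.14
  Reading responses 64 × 0.12 = 7.68
  Weekly reports 31 × 0.2 = 6.2
Sum = 63.38
Because the Weekly reports minimum was not met, the result is F.

F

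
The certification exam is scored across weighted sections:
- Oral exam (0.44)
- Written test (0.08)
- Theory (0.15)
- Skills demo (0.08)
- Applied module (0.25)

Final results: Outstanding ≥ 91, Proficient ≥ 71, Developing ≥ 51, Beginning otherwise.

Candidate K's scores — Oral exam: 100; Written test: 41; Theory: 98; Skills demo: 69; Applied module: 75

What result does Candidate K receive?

Proficient

Weighted total:
  Oral exam 100 × 0.44 = 44
  Written test 41 × 0.08 = 3.28
  Theory 98 × 0.15 = 14.7
  Skills demo 69 × 0.08 = 5.52
  Applied module 75 × 0.25 = 18.75
Sum = 86.25
86.25 is ≥ 71 and < 91 → Proficient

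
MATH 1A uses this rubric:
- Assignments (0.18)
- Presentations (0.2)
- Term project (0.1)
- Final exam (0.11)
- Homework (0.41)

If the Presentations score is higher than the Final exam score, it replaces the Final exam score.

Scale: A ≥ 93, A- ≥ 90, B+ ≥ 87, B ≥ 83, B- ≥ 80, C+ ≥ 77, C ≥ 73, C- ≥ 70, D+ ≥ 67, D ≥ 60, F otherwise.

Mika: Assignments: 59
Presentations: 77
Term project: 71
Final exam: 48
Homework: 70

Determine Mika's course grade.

C-

Presentations (77) > Final exam (48), so Final exam counts as 77.
Weighted total:
  Assignments 59 × 0.18 = 10.62
  Presentations 77 × 0.2 = 15.4
  Term project 71 × 0.1 = 7.1
  Final exam 77 × 0.11 = 8.47
  Homework 70 × 0.41 = 28.7
Sum = 70.29
70.29 is ≥ 70 and < 73 → C-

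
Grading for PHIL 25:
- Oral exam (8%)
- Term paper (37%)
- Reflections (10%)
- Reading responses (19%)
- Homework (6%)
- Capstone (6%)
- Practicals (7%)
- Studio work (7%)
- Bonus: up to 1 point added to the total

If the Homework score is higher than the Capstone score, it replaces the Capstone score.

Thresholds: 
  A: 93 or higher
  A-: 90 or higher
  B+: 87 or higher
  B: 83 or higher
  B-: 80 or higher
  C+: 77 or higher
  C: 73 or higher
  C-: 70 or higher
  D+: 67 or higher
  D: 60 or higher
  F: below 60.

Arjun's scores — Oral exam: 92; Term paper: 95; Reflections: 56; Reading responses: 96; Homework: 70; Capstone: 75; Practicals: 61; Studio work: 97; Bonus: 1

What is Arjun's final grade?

B+

Homework (70) ≤ Capstone (75), so Capstone stays at 75.
Weighted total:
  Oral exam 92 × 0.08 = 7.36
  Term paper 95 × 0.37 = 35.15
  Reflections 56 × 0.1 = 5.6
  Reading responses 96 × 0.19 = 18.24
  Homework 70 × 0.06 = 4.2
  Capstone 75 × 0.06 = 4.5
  Practicals 61 × 0.07 = 4.27
  Studio work 97 × 0.07 = 6.79
Sum = 86.11
Bonus: 86.11 + 1 = 87.11
87.11 is ≥ 87 and < 90 → B+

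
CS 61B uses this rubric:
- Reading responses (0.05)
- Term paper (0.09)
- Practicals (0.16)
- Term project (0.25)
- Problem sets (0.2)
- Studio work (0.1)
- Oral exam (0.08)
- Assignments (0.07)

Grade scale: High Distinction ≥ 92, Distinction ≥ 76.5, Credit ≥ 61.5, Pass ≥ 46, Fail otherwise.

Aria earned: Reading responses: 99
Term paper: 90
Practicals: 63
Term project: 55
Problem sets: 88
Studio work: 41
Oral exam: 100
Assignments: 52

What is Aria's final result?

Weighted total:
  Reading responses 99 × 0.05 = 4.95
  Term paper 90 × 0.09 = 8.1
  Practicals 63 × 0.16 = 10.08
  Term project 55 × 0.25 = 13.75
  Problem sets 88 × 0.2 = 17.6
  Studio work 41 × 0.1 = 4.1
  Oral exam 100 × 0.08 = 8
  Assignments 52 × 0.07 = 3.64
Sum = 70.22
70.22 is ≥ 61.5 and < 76.5 → Credit

Credit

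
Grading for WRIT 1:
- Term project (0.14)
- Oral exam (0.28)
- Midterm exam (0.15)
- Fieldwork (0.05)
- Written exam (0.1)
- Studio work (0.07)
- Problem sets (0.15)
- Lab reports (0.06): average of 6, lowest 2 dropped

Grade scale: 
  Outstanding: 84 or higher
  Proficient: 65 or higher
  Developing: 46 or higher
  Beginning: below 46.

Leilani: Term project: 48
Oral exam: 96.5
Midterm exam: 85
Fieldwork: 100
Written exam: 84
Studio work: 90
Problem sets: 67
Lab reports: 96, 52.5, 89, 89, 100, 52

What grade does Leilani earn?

Proficient

Lab reports: drop 52, 52.5 → average of remaining 4 = 374/4 = 93.5
Weighted total:
  Term project 48 × 0.14 = 6.72
  Oral exam 96.5 × 0.28 = 27.02
  Midterm exam 85 × 0.15 = 12.75
  Fieldwork 100 × 0.05 = 5
  Written exam 84 × 0.1 = 8.4
  Studio work 90 × 0.07 = 6.3
  Problem sets 67 × 0.15 = 10.05
  Lab reports 93.5 × 0.06 = 5.61
Sum = 81.85
81.85 is ≥ 65 and < 84 → Proficient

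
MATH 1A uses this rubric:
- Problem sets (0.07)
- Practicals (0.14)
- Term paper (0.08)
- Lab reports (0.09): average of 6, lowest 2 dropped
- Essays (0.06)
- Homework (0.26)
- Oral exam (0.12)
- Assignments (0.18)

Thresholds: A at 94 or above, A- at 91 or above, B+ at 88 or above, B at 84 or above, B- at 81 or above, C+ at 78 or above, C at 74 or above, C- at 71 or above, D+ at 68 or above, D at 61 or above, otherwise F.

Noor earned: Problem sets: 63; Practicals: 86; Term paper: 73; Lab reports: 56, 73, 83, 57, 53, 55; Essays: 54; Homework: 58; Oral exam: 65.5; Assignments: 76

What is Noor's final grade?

D+

Lab reports: drop 53, 55 → average of remaining 4 = 269/4 = 67.25
Weighted total:
  Problem sets 63 × 0.07 = 4.41
  Practicals 86 × 0.14 = 12.04
  Term paper 73 × 0.08 = 5.84
  Lab reports 67.25 × 0.09 = 6.0525
  Essays 54 × 0.06 = 3.24
  Homework 58 × 0.26 = 15.08
  Oral exam 65.5 × 0.12 = 7.86
  Assignments 76 × 0.18 = 13.68
Sum = 68.2025
68.2025 is ≥ 68 and < 71 → D+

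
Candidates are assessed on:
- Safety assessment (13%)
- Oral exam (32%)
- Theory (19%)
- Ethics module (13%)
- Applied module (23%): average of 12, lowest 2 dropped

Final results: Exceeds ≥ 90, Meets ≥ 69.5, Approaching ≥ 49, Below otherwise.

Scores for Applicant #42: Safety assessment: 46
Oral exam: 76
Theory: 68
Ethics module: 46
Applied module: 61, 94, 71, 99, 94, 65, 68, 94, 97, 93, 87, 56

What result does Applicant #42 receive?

Applied module: drop 56, 61 → average of remaining 10 = 862/10 = 86.2
Weighted total:
  Safety assessment 46 × 0.13 = 5.98
  Oral exam 76 × 0.32 = 24.32
  Theory 68 × 0.19 = 12.92
  Ethics module 46 × 0.13 = 5.98
  Applied module 86.2 × 0.23 = 19.826
Sum = 69.026
69.026 is ≥ 49 and < 69.5 → Approaching

Approaching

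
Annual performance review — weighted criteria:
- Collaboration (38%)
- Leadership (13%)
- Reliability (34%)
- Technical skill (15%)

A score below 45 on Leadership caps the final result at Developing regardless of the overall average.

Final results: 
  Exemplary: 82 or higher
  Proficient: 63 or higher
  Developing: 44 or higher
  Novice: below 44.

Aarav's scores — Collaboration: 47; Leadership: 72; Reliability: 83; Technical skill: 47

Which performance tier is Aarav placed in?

Developing

Leadership score 72 ≥ 45: minimum met.
Weighted total:
  Collaboration 47 × 0.38 = 17.86
  Leadership 72 × 0.13 = 9.36
  Reliability 83 × 0.34 = 28.22
  Technical skill 47 × 0.15 = 7.05
Sum = 62.49
62.49 is ≥ 44 and < 63 → Developing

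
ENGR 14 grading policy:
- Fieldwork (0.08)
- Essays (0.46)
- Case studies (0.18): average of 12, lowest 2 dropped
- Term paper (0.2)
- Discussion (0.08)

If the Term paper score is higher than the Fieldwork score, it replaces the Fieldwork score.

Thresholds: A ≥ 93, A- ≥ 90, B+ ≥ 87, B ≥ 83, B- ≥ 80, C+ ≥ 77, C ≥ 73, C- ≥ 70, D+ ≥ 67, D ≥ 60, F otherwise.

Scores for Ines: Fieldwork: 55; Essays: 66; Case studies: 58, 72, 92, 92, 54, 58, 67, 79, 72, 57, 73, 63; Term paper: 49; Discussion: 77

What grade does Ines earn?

D

Case studies: drop 54, 57 → average of remaining 10 = 726/10 = 72.6
Term paper (49) ≤ Fieldwork (55), so Fieldwork stays at 55.
Weighted total:
  Fieldwork 55 × 0.08 = 4.4
  Essays 66 × 0.46 = 30.36
  Case studies 72.6 × 0.18 = 13.068
  Term paper 49 × 0.2 = 9.8
  Discussion 77 × 0.08 = 6.16
Sum = 63.788
63.788 is ≥ 60 and < 67 → D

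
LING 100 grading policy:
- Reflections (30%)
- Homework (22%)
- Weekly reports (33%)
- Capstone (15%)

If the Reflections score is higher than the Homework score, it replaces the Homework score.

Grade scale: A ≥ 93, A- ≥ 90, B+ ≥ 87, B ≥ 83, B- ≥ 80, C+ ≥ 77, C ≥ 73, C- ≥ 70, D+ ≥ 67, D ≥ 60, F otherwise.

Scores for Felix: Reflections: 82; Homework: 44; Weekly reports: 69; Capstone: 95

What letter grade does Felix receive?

Reflections (82) > Homework (44), so Homework counts as 82.
Weighted total:
  Reflections 82 × 0.3 = 24.6
  Homework 82 × 0.22 = 18.04
  Weekly reports 69 × 0.33 = 22.77
  Capstone 95 × 0.15 = 14.25
Sum = 79.66
79.66 is ≥ 77 and < 80 → C+

C+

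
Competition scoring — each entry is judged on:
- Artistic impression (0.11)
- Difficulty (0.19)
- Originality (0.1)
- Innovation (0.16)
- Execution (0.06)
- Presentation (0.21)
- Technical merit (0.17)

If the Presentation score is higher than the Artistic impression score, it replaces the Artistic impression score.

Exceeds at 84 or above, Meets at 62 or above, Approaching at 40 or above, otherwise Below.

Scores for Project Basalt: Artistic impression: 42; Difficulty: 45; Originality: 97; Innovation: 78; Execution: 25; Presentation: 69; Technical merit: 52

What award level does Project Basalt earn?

Presentation (69) > Artistic impression (42), so Artistic impression counts as 69.
Weighted total:
  Artistic impression 69 × 0.11 = 7.59
  Difficulty 45 × 0.19 = 8.55
  Originality 97 × 0.1 = 9.7
  Innovation 78 × 0.16 = 12.48
  Execution 25 × 0.06 = 1.5
  Presentation 69 × 0.21 = 14.49
  Technical merit 52 × 0.17 = 8.84
Sum = 63.15
63.15 is ≥ 62 and < 84 → Meets

Meets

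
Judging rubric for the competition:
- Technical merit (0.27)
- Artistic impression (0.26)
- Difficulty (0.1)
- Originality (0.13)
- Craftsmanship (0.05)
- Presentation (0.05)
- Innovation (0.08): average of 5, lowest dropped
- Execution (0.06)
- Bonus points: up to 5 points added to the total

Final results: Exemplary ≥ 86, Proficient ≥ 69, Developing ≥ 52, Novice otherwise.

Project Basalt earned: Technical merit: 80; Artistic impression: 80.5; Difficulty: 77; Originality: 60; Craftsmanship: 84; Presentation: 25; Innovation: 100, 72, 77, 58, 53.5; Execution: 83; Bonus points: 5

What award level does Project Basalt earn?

Proficient

Innovation: drop 53.5 → average of remaining 4 = 307/4 = 76.75
Weighted total:
  Technical merit 80 × 0.27 = 21.6
  Artistic impression 80.5 × 0.26 = 20.93
  Difficulty 77 × 0.1 = 7.7
  Originality 60 × 0.13 = 7.8
  Craftsmanship 84 × 0.05 = 4.2
  Presentation 25 × 0.05 = 1.25
  Innovation 76.75 × 0.08 = 6.14
  Execution 83 × 0.06 = 4.98
Sum = 74.6
Bonus points: 74.6 + 5 = 79.6
79.6 is ≥ 69 and < 86 → Proficient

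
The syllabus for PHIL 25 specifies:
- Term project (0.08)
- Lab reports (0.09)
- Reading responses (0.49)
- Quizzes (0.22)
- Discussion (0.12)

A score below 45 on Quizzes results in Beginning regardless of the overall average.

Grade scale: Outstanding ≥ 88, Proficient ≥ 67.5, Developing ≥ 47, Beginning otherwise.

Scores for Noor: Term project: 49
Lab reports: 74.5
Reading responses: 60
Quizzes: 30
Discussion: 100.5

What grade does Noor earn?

Beginning

Quizzes score 30 < 45: minimum not met.
Weighted total:
  Term project 49 × 0.08 = 3.92
  Lab reports 74.5 × 0.09 = 6.705
  Reading responses 60 × 0.49 = 29.4
  Quizzes 30 × 0.22 = 6.6
  Discussion 100.5 × 0.12 = 12.06
Sum = 58.685
Because the Quizzes minimum was not met, the result is Beginning.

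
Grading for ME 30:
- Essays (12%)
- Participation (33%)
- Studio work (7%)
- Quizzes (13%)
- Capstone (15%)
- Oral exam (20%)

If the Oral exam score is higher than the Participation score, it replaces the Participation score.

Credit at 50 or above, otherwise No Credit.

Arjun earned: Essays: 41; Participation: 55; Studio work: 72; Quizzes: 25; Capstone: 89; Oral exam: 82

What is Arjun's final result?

Oral exam (82) > Participation (55), so Participation counts as 82.
Weighted total:
  Essays 41 × 0.12 = 4.92
  Participation 82 × 0.33 = 27.06
  Studio work 72 × 0.07 = 5.04
  Quizzes 25 × 0.13 = 3.25
  Capstone 89 × 0.15 = 13.35
  Oral exam 82 × 0.2 = 16.4
Sum = 70.02
70.02 ≥ 50 → Credit

Credit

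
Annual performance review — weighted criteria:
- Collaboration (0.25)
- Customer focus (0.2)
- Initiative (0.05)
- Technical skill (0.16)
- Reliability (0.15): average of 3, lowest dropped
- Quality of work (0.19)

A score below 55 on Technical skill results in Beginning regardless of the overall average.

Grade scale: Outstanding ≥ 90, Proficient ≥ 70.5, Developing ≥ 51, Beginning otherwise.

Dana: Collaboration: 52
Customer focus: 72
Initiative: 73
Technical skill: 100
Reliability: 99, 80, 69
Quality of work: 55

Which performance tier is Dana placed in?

Proficient

Reliability: drop 69 → average of remaining 2 = 179/2 = 89.5
Technical skill score 100 ≥ 55: minimum met.
Weighted total:
  Collaboration 52 × 0.25 = 13
  Customer focus 72 × 0.2 = 14.4
  Initiative 73 × 0.05 = 3.65
  Technical skill 100 × 0.16 = 16
  Reliability 89.5 × 0.15 = 13.425
  Quality of work 55 × 0.19 = 10.45
Sum = 70.925
70.925 is ≥ 70.5 and < 90 → Proficient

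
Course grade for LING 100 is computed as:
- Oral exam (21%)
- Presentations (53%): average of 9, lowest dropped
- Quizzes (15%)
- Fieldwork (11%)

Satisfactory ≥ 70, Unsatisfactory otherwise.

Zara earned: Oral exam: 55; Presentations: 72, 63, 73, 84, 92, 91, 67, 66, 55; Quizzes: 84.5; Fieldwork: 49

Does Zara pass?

Presentations: drop 55 → average of remaining 8 = 608/8 = 76
Weighted total:
  Oral exam 55 × 0.21 = 11.55
  Presentations 76 × 0.53 = 40.28
  Quizzes 84.5 × 0.15 = 12.675
  Fieldwork 49 × 0.11 = 5.39
Sum = 69.895
69.895 < 70 → Unsatisfactory

Unsatisfactory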